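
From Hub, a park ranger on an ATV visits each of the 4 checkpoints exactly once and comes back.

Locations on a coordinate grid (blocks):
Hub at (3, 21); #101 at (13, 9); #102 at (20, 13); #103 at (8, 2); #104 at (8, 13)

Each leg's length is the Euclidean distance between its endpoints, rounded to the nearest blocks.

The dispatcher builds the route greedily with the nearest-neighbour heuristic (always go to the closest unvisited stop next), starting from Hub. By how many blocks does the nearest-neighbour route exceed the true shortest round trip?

3 blocks longer than the optimal tour.

From Hub: #104=9, #101=16, #102=19, #103=20 → choose #104 (9).
From #104: #101=6, #103=11, #102=12 → choose #101 (6).
From #101: #102=8, #103=9 → choose #102 (8).
From #102: #103=16 → choose #103 (16).
NN route Hub → #104 → #101 → #102 → #103 → Hub costs 59.
Optimal: Hub → #102 → #101 → #103 → #104 → Hub costs 56 (by enumerating all 12 distinct tours).
Excess = 59 − 56 = 3.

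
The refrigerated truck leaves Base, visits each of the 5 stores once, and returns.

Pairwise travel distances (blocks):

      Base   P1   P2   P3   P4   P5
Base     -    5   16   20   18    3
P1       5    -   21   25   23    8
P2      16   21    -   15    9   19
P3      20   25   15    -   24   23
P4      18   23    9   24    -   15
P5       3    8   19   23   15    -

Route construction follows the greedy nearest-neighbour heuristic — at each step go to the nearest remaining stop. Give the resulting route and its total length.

From Base: distances to unvisited — P5=3, P1=5, P2=16, P4=18, P3=20. Nearest is P5 (3).
From P5: distances to unvisited — P1=8, P4=15, P2=19, P3=23. Nearest is P1 (8).
From P1: distances to unvisited — P2=21, P4=23, P3=25. Nearest is P2 (21).
From P2: distances to unvisited — P4=9, P3=15. Nearest is P4 (9).
From P4: distances to unvisited — P3=24. Nearest is P3 (24).
Return P3→Base: 20.
Total = 3 + 8 + 21 + 9 + 24 + 20 = 85.

85 blocks along Base → P5 → P1 → P2 → P4 → P3 → Base.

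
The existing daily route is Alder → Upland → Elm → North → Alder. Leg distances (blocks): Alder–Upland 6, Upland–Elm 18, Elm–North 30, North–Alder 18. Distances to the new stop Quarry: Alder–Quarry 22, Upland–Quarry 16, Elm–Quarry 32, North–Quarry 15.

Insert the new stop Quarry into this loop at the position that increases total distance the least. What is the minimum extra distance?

Insertion cost between consecutive stops i–j is d(i,Quarry) + d(Quarry,j) − d(i,j):
  between Alder and Upland: 22 + 16 − 6 = 32
  between Upland and Elm: 16 + 32 − 18 = 30
  between Elm and North: 32 + 15 − 30 = 17
  between North and Alder: 15 + 22 − 18 = 19
Cheapest insertion is between Elm and North, adding 17.
New total = 72 + 17 = 89.

+17 blocks — insert Quarry between Elm and North.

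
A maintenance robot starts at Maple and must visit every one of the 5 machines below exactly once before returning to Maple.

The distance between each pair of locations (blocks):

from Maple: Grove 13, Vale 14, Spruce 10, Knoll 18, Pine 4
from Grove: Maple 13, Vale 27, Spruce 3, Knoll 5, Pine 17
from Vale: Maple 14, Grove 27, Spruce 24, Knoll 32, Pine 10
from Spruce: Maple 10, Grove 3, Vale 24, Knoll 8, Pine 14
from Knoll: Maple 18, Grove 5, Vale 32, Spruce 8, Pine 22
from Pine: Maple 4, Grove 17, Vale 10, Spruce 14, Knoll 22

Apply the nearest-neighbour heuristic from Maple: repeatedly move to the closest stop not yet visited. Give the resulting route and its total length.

64 blocks along Maple → Pine → Vale → Spruce → Grove → Knoll → Maple.

At Maple the remaining stops are Pine 4, Spruce 10, Grove 13, Vale 14, Knoll 18; go to Pine.
At Pine the remaining stops are Vale 10, Spruce 14, Grove 17, Knoll 22; go to Vale.
At Vale the remaining stops are Spruce 24, Grove 27, Knoll 32; go to Spruce.
At Spruce the remaining stops are Grove 3, Knoll 8; go to Grove.
At Grove the remaining stops are Knoll 5; go to Knoll.
Return Knoll→Maple: 18.
Total = 4 + 10 + 24 + 3 + 5 + 18 = 64.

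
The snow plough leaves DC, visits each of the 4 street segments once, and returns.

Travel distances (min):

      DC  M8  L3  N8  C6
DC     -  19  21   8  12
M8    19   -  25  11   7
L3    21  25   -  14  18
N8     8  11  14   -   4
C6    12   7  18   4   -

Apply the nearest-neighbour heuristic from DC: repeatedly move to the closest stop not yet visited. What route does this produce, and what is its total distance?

At DC the remaining stops are N8 8, C6 12, M8 19, L3 21; go to N8.
At N8 the remaining stops are C6 4, M8 11, L3 14; go to C6.
At C6 the remaining stops are M8 7, L3 18; go to M8.
At M8 the remaining stops are L3 25; go to L3.
Return L3→DC: 21.
Total = 8 + 4 + 7 + 25 + 21 = 65.

Total distance 65 min via the nearest-neighbour route DC → N8 → C6 → M8 → L3 → DC.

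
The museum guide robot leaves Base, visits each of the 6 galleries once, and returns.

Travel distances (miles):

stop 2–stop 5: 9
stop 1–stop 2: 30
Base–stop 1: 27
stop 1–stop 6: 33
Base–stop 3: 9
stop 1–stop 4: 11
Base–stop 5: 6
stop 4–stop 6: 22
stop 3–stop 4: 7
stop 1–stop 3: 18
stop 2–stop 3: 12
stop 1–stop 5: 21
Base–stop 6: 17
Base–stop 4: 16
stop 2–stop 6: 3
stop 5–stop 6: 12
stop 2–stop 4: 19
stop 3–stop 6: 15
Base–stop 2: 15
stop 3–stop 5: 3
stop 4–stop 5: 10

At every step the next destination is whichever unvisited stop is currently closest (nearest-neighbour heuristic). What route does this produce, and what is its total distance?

Base → [stop 5:6 / stop 3:9 / stop 2:15 / stop 4:16 / stop 6:17 / stop 1:27] → stop 5 (6)
stop 5 → [stop 3:3 / stop 2:9 / stop 4:10 / stop 6:12 / stop 1:21] → stop 3 (3)
stop 3 → [stop 4:7 / stop 2:12 / stop 6:15 / stop 1:18] → stop 4 (7)
stop 4 → [stop 1:11 / stop 2:19 / stop 6:22] → stop 1 (11)
stop 1 → [stop 2:30 / stop 6:33] → stop 2 (30)
stop 2 → [stop 6:3] → stop 6 (3)
Return stop 6→Base: 17.
Total = 6 + 3 + 7 + 11 + 30 + 3 + 17 = 77.

Nearest-neighbour total = 77 miles; route Base → stop 5 → stop 3 → stop 4 → stop 1 → stop 2 → stop 6 → Base.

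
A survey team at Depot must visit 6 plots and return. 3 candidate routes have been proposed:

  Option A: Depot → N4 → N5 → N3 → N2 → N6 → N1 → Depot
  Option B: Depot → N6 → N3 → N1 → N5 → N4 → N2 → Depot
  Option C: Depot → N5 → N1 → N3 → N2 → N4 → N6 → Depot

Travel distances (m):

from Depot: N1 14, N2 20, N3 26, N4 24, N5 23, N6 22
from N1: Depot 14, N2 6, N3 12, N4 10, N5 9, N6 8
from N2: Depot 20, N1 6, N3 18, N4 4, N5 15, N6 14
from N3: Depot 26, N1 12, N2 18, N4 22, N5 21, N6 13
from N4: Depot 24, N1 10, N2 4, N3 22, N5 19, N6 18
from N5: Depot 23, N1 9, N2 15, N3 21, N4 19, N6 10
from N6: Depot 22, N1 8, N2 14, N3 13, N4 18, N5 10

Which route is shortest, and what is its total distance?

Option A: 24 + 19 + 21 + 18 + 14 + 8 + 14 = 118
Option B: 22 + 13 + 12 + 9 + 19 + 4 + 20 = 99
Option C: 23 + 9 + 12 + 18 + 4 + 18 + 22 = 106

Shortest is Option B, total 99 m.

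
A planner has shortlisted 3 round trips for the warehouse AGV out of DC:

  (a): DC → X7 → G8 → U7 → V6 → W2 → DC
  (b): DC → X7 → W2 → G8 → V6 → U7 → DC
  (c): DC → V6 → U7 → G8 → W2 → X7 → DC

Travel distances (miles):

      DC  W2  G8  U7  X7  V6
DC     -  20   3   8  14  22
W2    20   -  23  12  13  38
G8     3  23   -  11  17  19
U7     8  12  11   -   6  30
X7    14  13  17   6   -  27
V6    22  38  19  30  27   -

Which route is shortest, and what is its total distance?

(a): 14 + 17 + 11 + 30 + 38 + 20 = 130
(b): 14 + 13 + 23 + 19 + 30 + 8 = 107
(c): 22 + 30 + 11 + 23 + 13 + 14 = 113

107 miles — (b) is the shortest.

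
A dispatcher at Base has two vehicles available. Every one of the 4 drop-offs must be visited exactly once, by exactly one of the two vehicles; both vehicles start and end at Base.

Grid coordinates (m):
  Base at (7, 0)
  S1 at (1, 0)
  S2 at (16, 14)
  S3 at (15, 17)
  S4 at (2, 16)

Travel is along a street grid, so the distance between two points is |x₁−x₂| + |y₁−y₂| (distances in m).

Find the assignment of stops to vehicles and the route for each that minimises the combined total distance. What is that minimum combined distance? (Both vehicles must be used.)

74 m — the smallest possible combined total.

Try each way of splitting the stops between the two vehicles (each non-empty) and, for each split, find the best tour for each vehicle:
  {S1} + {S2, S3, S4}: 12 + 62 = 74
  {S2} + {S1, S3, S4}: 46 + 62 = 108
  {S1, S2} + {S3, S4}: 58 + 60 = 118
  {S3} + {S1, S2, S4}: 50 + 62 = 112
  {S1, S3} + {S2, S4}: 62 + 60 = 122
  {S2, S3} + {S1, S4}: 52 + 44 = 96
  … (7 splits in total)
Best: vehicle 1 Base → S1 → Base = 12; vehicle 2 Base → S2 → S3 → S4 → Base = 62; combined 74.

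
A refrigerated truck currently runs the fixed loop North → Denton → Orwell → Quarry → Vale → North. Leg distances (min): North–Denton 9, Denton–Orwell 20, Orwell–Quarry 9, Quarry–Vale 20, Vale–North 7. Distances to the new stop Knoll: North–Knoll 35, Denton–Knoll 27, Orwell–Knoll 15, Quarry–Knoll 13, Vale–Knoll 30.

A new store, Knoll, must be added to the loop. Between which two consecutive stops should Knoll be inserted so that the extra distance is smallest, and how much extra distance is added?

Insertion cost between consecutive stops i–j is d(i,Knoll) + d(Knoll,j) − d(i,j):
  between North and Denton: 35 + 27 − 9 = 53
  between Denton and Orwell: 27 + 15 − 20 = 22
  between Orwell and Quarry: 15 + 13 − 9 = 19
  between Quarry and Vale: 13 + 30 − 20 = 23
  between Vale and North: 30 + 35 − 7 = 58
Cheapest insertion is between Orwell and Quarry, adding 19.
New total = 65 + 19 = 84.

+19 min — insert Knoll between Orwell and Quarry.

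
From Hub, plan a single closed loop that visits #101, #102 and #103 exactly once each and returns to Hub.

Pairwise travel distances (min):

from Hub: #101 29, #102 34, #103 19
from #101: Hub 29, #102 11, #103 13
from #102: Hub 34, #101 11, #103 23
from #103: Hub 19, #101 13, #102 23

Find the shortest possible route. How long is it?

There are 3 distinct closed tours to check (reversals are equivalent).
Hub→#101→#102→#103→Hub: 29+11+23+19 = 82
Hub→#101→#103→#102→Hub: 29+13+23+34 = 99
Hub→#102→#101→#103→Hub: 34+11+13+19 = 77
The minimum is 77.
One optimal route: Hub → #102 → #101 → #103 → Hub (or its reverse).

77 min — the shortest possible round trip.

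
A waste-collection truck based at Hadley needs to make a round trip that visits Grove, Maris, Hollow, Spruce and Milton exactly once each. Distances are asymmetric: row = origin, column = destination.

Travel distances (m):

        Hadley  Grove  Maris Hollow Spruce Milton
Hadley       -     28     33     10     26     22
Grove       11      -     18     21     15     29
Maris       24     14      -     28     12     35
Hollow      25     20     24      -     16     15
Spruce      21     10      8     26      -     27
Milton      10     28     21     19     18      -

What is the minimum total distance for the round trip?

Hadley - Grove - Maris - Hollow - Spruce - Milton - Hadley: 28+18+28+16+27+10 = 127
Hadley - Grove - Maris - Hollow - Milton - Spruce - Hadley: 28+18+28+15+18+21 = 128
Hadley - Grove - Maris - Spruce - Hollow - Milton - Hadley: 28+18+12+26+15+10 = 109
Hadley - Grove - Maris - Spruce - Milton - Hollow - Hadley: 28+18+12+27+19+25 = 129
Hadley - Grove - Maris - Milton - Hollow - Spruce - Hadley: 28+18+35+19+16+21 = 137
Hadley - Grove - Maris - Milton - Spruce - Hollow - Hadley: 28+18+35+18+26+25 = 150
Hadley - Grove - Hollow - Maris - Spruce - Milton - Hadley: 28+21+24+12+27+10 = 122
Hadley - Grove - Hollow - Maris - Milton - Spruce - Hadley: 28+21+24+35+18+21 = 147
Hadley - Grove - Hollow - Spruce - Maris - Milton - Hadley: 28+21+16+8+35+10 = 118
Hadley - Grove - Hollow - Spruce - Milton - Maris - Hadley: 28+21+16+27+21+24 = 137
Hadley - Grove - Hollow - Milton - Maris - Spruce - Hadley: 28+21+15+21+12+21 = 118
Hadley - Grove - Hollow - Milton - Spruce - Maris - Hadley: 28+21+15+18+8+24 = 114
Hadley - Grove - Spruce - Maris - Hollow - Milton - Hadley: 28+15+8+28+15+10 = 104
Hadley - Grove - Spruce - Maris - Milton - Hollow - Hadley: 28+15+8+35+19+25 = 130
… (106 more)
Hadley - Hollow - Milton - Spruce - Maris - Grove - Hadley: 10+15+18+8+14+11 = 76  ← best
The minimum is 76.
One optimal route: Hadley → Hollow → Milton → Spruce → Maris → Grove → Hadley.

76 m — the shortest possible round trip.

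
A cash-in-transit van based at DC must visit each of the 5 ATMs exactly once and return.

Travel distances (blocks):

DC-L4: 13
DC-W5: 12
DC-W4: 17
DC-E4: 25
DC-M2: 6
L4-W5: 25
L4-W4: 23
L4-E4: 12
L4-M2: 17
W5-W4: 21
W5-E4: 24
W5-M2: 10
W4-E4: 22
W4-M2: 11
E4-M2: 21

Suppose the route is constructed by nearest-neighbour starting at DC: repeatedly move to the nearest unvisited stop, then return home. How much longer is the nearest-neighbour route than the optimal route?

From DC: M2=6, W5=12, L4=13, W4=17, E4=25 → choose M2 (6).
From M2: W5=10, W4=11, L4=17, E4=21 → choose W5 (10).
From W5: W4=21, E4=24, L4=25 → choose W4 (21).
From W4: E4=22, L4=23 → choose E4 (22).
From E4: L4=12 → choose L4 (12).
NN route DC → M2 → W5 → W4 → E4 → L4 → DC costs 84.
Optimal: DC → L4 → E4 → W4 → M2 → W5 → DC costs 80 (by enumerating all 60 distinct tours).
Excess = 84 − 80 = 4.

4 blocks longer than the optimal tour.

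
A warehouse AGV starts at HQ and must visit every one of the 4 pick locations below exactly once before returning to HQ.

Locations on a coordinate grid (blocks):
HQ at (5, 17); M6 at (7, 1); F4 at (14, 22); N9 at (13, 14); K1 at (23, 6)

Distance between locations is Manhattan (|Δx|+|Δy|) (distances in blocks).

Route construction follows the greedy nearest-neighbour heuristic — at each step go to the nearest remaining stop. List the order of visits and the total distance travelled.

From HQ: distances to unvisited — N9=11, F4=14, M6=18, K1=29. Nearest is N9 (11).
From N9: distances to unvisited — F4=9, K1=18, M6=19. Nearest is F4 (9).
From F4: distances to unvisited — K1=25, M6=28. Nearest is K1 (25).
From K1: distances to unvisited — M6=21. Nearest is M6 (21).
Return M6→HQ: 18.
Total = 11 + 9 + 25 + 21 + 18 = 84.

Total distance 84 blocks via the nearest-neighbour route HQ → N9 → F4 → K1 → M6 → HQ.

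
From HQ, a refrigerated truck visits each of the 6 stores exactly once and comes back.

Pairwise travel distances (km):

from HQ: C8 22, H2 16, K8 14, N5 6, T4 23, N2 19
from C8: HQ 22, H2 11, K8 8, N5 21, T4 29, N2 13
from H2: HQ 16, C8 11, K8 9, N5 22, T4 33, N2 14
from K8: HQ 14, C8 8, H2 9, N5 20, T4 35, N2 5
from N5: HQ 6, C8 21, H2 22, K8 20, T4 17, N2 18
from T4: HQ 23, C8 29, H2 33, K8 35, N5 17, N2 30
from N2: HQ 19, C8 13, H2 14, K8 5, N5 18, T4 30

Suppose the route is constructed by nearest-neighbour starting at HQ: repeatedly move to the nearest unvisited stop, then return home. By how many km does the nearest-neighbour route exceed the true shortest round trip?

HQ: N5=6, K8=14, H2=16, N2=19, C8=22, T4=23 ⇒ N5
N5: T4=17, N2=18, K8=20, C8=21, H2=22 ⇒ T4
T4: C8=29, N2=30, H2=33, K8=35 ⇒ C8
C8: K8=8, H2=11, N2=13 ⇒ K8
K8: N2=5, H2=9 ⇒ N2
N2: H2=14 ⇒ H2
NN route HQ → N5 → T4 → C8 → K8 → N2 → H2 → HQ costs 95.
Optimal: HQ → H2 → C8 → K8 → N2 → T4 → N5 → HQ costs 93 (by enumerating all 360 distinct tours).
Excess = 95 − 93 = 2.

Excess over optimum: 2 km.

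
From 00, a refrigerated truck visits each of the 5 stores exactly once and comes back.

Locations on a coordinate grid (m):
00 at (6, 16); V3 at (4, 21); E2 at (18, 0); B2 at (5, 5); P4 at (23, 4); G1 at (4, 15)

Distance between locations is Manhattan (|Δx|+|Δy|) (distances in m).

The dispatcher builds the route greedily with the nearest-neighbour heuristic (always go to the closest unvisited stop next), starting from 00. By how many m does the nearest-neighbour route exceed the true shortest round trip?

00: G1=3, V3=7, B2=12, E2=28, P4=29 ⇒ G1
G1: V3=6, B2=11, E2=29, P4=30 ⇒ V3
V3: B2=17, E2=35, P4=36 ⇒ B2
B2: E2=18, P4=19 ⇒ E2
E2: P4=9 ⇒ P4
NN route 00 → G1 → V3 → B2 → E2 → P4 → 00 costs 82.
Optimal: 00 → V3 → G1 → B2 → E2 → P4 → 00 costs 80 (by enumerating all 60 distinct tours).
Excess = 82 − 80 = 2.

Excess over optimum: 2 m.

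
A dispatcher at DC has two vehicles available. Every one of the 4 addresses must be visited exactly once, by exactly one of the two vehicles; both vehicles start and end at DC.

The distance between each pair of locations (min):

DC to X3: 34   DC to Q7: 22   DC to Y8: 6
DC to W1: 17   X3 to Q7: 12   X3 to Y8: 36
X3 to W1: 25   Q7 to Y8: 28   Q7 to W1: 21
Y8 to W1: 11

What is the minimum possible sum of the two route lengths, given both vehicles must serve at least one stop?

Minimum combined distance: 88 min.

Try each way of splitting the stops between the two vehicles (each non-empty) and, for each split, find the best tour for each vehicle:
  {X3} + {Q7, Y8, W1}: 68 + 60 = 128
  {Q7} + {X3, Y8, W1}: 44 + 76 = 120
  {X3, Q7} + {Y8, W1}: 68 + 34 = 102
  {Y8} + {X3, Q7, W1}: 12 + 76 = 88
  {X3, Y8} + {Q7, W1}: 76 + 60 = 136
  {Q7, Y8} + {X3, W1}: 56 + 76 = 132
  … (7 splits in total)
Best: vehicle 1 DC → Y8 → DC = 12; vehicle 2 DC → Q7 → X3 → W1 → DC = 76; combined 88.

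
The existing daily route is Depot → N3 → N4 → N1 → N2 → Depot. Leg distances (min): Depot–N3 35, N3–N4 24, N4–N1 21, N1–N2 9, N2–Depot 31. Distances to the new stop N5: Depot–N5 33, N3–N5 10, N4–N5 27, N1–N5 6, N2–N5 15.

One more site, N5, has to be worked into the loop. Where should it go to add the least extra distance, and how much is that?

Insertion cost between consecutive stops i–j is d(i,N5) + d(N5,j) − d(i,j):
  between Depot and N3: 33 + 10 − 35 = 8
  between N3 and N4: 10 + 27 − 24 = 13
  between N4 and N1: 27 + 6 − 21 = 12
  between N1 and N2: 6 + 15 − 9 = 12
  between N2 and Depot: 15 + 33 − 31 = 17
Cheapest insertion is between Depot and N3, adding 8.
New total = 120 + 8 = 128.

+8 min — insert N5 between Depot and N3.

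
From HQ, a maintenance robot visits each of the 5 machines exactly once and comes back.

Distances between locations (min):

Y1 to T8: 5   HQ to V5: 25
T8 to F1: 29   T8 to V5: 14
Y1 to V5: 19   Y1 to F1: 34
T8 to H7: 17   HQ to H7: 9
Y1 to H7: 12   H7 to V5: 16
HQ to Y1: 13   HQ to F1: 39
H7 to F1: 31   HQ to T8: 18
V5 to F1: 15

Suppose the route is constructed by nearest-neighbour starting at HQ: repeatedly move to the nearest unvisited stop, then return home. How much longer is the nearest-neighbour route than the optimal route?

From HQ: H7=9, Y1=13, T8=18, V5=25, F1=39 → choose H7 (9).
From H7: Y1=12, V5=16, T8=17, F1=31 → choose Y1 (12).
From Y1: T8=5, V5=19, F1=34 → choose T8 (5).
From T8: V5=14, F1=29 → choose V5 (14).
From V5: F1=15 → choose F1 (15).
NN route HQ → H7 → Y1 → T8 → V5 → F1 → HQ costs 94.
Optimal: HQ → Y1 → T8 → V5 → F1 → H7 → HQ costs 87 (by enumerating all 60 distinct tours).
Excess = 94 − 87 = 7.

Excess over optimum: 7 min.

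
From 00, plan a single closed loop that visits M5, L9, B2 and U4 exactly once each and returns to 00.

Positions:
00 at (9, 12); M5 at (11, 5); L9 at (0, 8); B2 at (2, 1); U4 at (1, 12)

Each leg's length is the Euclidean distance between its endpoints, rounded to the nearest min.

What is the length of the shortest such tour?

Shortest round trip = 36 min.

00 - M5 - L9 - B2 - U4 - 00: 7+11+7+11+8 = 44
00 - M5 - L9 - U4 - B2 - 00: 7+11+4+11+13 = 46
00 - M5 - B2 - L9 - U4 - 00: 7+10+7+4+8 = 36
00 - M5 - B2 - U4 - L9 - 00: 7+10+11+4+10 = 42
00 - M5 - U4 - L9 - B2 - 00: 7+12+4+7+13 = 43
00 - M5 - U4 - B2 - L9 - 00: 7+12+11+7+10 = 47
00 - L9 - M5 - B2 - U4 - 00: 10+11+10+11+8 = 50
00 - L9 - M5 - U4 - B2 - 00: 10+11+12+11+13 = 57
00 - L9 - B2 - M5 - U4 - 00: 10+7+10+12+8 = 47
00 - L9 - U4 - M5 - B2 - 00: 10+4+12+10+13 = 49
00 - B2 - M5 - L9 - U4 - 00: 13+10+11+4+8 = 46
00 - B2 - L9 - M5 - U4 - 00: 13+7+11+12+8 = 51
The minimum is 36.
One optimal route: 00 → M5 → B2 → L9 → U4 → 00 (or its reverse).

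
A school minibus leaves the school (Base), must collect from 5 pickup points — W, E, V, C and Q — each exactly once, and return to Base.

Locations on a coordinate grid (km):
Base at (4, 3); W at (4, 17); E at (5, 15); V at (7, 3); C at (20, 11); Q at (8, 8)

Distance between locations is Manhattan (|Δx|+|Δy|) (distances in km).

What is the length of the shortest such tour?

Shortest round trip = 60 km.

There are 60 distinct closed tours to check (reversals are equivalent).
Base→W→E→V→C→Q→Base: 14+3+14+21+15+9 = 76
Base→W→E→V→Q→C→Base: 14+3+14+6+15+24 = 76
Base→W→E→C→V→Q→Base: 14+3+19+21+6+9 = 72
Base→W→E→C→Q→V→Base: 14+3+19+15+6+3 = 60
Base→W→E→Q→V→C→Base: 14+3+10+6+21+24 = 78
Base→W→E→Q→C→V→Base: 14+3+10+15+21+3 = 66
Base→W→V→E→C→Q→Base: 14+17+14+19+15+9 = 88
Base→W→V→E→Q→C→Base: 14+17+14+10+15+24 = 94
Base→W→V→C→E→Q→Base: 14+17+21+19+10+9 = 90
Base→W→V→C→Q→E→Base: 14+17+21+15+10+13 = 90
Base→W→V→Q→E→C→Base: 14+17+6+10+19+24 = 90
Base→W→V→Q→C→E→Base: 14+17+6+15+19+13 = 84
Base→W→C→E→V→Q→Base: 14+22+19+14+6+9 = 84
Base→W→C→E→Q→V→Base: 14+22+19+10+6+3 = 74
… (46 more)
The minimum is 60.
One optimal route: Base → W → E → C → Q → V → Base (or its reverse).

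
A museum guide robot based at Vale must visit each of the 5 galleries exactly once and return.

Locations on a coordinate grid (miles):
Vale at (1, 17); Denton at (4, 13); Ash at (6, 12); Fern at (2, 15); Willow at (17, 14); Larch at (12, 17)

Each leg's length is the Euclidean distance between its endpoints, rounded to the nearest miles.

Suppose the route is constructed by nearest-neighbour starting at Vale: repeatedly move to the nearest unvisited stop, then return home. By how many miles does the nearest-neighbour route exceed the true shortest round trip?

From Vale: Fern=2, Denton=5, Ash=7, Larch=11, Willow=16 → choose Fern (2).
From Fern: Denton=3, Ash=5, Larch=10, Willow=15 → choose Denton (3).
From Denton: Ash=2, Larch=9, Willow=13 → choose Ash (2).
From Ash: Larch=8, Willow=11 → choose Larch (8).
From Larch: Willow=6 → choose Willow (6).
NN route Vale → Fern → Denton → Ash → Larch → Willow → Vale costs 37.
Optimal: Vale → Fern → Denton → Ash → Willow → Larch → Vale costs 35 (by enumerating all 60 distinct tours).
Excess = 37 − 35 = 2.

Excess over optimum: 2 miles.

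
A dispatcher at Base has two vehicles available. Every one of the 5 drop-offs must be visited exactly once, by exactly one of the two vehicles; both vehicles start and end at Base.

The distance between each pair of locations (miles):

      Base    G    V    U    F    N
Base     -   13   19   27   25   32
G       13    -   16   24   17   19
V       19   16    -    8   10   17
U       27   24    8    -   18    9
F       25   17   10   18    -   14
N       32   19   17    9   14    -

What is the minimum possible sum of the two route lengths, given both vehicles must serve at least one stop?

Try each way of splitting the stops between the two vehicles (each non-empty) and, for each split, find the best tour for each vehicle:
  {G} + {V, U, F, N}: 26 + 75 = 101
  {V} + {G, U, F, N}: 38 + 80 = 118
  {G, V} + {U, F, N}: 48 + 75 = 123
  {U} + {G, V, F, N}: 54 + 75 = 129
  {G, U} + {V, F, N}: 64 + 75 = 139
  {V, U} + {G, F, N}: 54 + 71 = 125
  … (15 splits in total)
Best: vehicle 1 Base → G → Base = 26; vehicle 2 Base → V → U → N → F → Base = 75; combined 101.

Minimum combined distance: 101 miles.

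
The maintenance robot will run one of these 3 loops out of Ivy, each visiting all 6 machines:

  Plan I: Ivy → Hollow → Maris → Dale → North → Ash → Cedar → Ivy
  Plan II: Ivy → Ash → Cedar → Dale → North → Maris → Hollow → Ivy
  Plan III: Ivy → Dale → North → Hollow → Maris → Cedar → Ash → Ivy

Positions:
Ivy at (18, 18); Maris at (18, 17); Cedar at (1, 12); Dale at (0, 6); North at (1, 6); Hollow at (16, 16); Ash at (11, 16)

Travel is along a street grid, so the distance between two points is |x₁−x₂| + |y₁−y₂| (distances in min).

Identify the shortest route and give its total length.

Plan I: 4 + 3 + 29 + 1 + 20 + 14 + 23 = 94
Plan II: 9 + 14 + 7 + 1 + 28 + 3 + 4 = 66
Plan III: 30 + 1 + 25 + 3 + 22 + 14 + 9 = 104

Shortest is Plan II, total 66 min.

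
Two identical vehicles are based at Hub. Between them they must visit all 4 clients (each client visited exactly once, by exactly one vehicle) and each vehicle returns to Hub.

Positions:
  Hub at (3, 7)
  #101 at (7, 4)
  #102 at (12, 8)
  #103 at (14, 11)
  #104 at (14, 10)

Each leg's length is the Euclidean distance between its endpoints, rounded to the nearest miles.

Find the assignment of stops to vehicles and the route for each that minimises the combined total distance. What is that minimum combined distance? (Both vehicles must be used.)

Try each way of splitting the stops between the two vehicles (each non-empty) and, for each split, find the best tour for each vehicle:
  {#101} + {#102, #103, #104}: 10 + 25 = 35
  {#102} + {#101, #103, #104}: 18 + 27 = 45
  {#101, #102} + {#103, #104}: 20 + 24 = 44
  {#103} + {#101, #102, #104}: 24 + 25 = 49
  {#101, #103} + {#102, #104}: 27 + 23 = 50
  {#102, #103} + {#101, #104}: 25 + 25 = 50
  … (7 splits in total)
Best: vehicle 1 Hub → #101 → Hub = 10; vehicle 2 Hub → #102 → #103 → #104 → Hub = 25; combined 35.

35 miles — the smallest possible combined total.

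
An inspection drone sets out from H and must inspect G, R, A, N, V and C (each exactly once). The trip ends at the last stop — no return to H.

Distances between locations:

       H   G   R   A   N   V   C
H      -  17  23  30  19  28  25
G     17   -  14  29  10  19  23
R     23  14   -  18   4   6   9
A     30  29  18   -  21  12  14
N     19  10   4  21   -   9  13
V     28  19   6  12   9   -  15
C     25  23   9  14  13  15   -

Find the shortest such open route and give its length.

There are 6! = 720 possible orderings.
H→G→R→A→N→V→C: 17+14+18+21+9+15 = 94
H→G→R→A→N→C→V: 17+14+18+21+13+15 = 98
H→G→R→A→V→N→C: 17+14+18+12+9+13 = 83
H→G→R→A→V→C→N: 17+14+18+12+15+13 = 89
H→G→R→A→C→N→V: 17+14+18+14+13+9 = 85
H→G→R→A→C→V→N: 17+14+18+14+15+9 = 87
H→G→R→N→A→V→C: 17+14+4+21+12+15 = 83
H→G→R→N→A→C→V: 17+14+4+21+14+15 = 85
… (712 more)
H→G→N→R→V→A→C: 17+10+4+6+12+14 = 63  ← best
The minimum is 63.
One shortest path: H → G → N → R → V → A → C.

Minimum one-way distance = 63.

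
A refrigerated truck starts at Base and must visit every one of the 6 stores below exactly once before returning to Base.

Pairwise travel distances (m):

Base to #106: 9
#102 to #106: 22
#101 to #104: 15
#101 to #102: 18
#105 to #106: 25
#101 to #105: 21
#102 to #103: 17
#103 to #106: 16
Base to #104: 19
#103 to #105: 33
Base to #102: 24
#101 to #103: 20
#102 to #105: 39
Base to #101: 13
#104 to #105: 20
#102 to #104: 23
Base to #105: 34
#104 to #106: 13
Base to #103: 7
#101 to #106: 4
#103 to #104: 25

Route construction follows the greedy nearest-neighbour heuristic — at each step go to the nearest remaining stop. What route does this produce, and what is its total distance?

Base → [#103:7 / #106:9 / #101:13 / #104:19 / #102:24 / #105:34] → #103 (7)
#103 → [#106:16 / #102:17 / #101:20 / #104:25 / #105:33] → #106 (16)
#106 → [#101:4 / #104:13 / #102:22 / #105:25] → #101 (4)
#101 → [#104:15 / #102:18 / #105:21] → #104 (15)
#104 → [#105:20 / #102:23] → #105 (20)
#105 → [#102:39] → #102 (39)
Return #102→Base: 24.
Total = 7 + 16 + 4 + 15 + 20 + 39 + 24 = 125.

125 m along Base → #103 → #106 → #101 → #104 → #105 → #102 → Base.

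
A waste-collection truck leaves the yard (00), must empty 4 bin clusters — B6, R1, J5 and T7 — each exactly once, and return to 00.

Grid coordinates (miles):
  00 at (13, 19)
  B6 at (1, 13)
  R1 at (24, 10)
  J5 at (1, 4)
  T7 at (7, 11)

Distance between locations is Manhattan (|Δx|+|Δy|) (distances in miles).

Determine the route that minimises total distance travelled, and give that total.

Shortest round trip = 78 miles.

With 4 stops there are 4!/2 = 12 distinct round trips (a route and its reverse cost the same).
00→B6→R1→J5→T7→00: 18+26+29+13+14 = 100
00→B6→R1→T7→J5→00: 18+26+18+13+27 = 102
00→B6→J5→R1→T7→00: 18+9+29+18+14 = 88
00→B6→J5→T7→R1→00: 18+9+13+18+20 = 78
00→B6→T7→R1→J5→00: 18+8+18+29+27 = 100
00→B6→T7→J5→R1→00: 18+8+13+29+20 = 88
00→R1→B6→J5→T7→00: 20+26+9+13+14 = 82
00→R1→B6→T7→J5→00: 20+26+8+13+27 = 94
00→R1→J5→B6→T7→00: 20+29+9+8+14 = 80
00→R1→T7→B6→J5→00: 20+18+8+9+27 = 82
00→J5→B6→R1→T7→00: 27+9+26+18+14 = 94
00→J5→R1→B6→T7→00: 27+29+26+8+14 = 104
The minimum is 78.
One optimal route: 00 → B6 → J5 → T7 → R1 → 00 (or its reverse).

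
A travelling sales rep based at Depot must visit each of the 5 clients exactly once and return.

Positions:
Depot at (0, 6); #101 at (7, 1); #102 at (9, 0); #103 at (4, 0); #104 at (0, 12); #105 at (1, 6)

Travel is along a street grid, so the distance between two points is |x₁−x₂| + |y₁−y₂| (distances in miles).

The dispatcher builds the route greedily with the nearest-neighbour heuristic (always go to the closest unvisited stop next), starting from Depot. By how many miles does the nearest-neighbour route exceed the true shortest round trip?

4 miles longer than the optimal tour.

From Depot: #105=1, #104=6, #103=10, #101=12, #102=15 → choose #105 (1).
From #105: #104=7, #103=9, #101=11, #102=14 → choose #104 (7).
From #104: #103=16, #101=18, #102=21 → choose #103 (16).
From #103: #101=4, #102=5 → choose #101 (4).
From #101: #102=3 → choose #102 (3).
NN route Depot → #105 → #104 → #103 → #101 → #102 → Depot costs 46.
Optimal: Depot → #101 → #102 → #103 → #105 → #104 → Depot costs 42 (by enumerating all 60 distinct tours).
Excess = 46 − 42 = 4.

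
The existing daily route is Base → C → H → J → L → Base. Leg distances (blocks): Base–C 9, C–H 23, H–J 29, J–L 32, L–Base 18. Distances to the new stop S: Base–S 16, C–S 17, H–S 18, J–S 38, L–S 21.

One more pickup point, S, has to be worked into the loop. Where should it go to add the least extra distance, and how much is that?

Minimum extra distance: 12 blocks, inserting S between C and H.

Insertion cost between consecutive stops i–j is d(i,S) + d(S,j) − d(i,j):
  between Base and C: 16 + 17 − 9 = 24
  between C and H: 17 + 18 − 23 = 12
  between H and J: 18 + 38 − 29 = 27
  between J and L: 38 + 21 − 32 = 27
  between L and Base: 21 + 16 − 18 = 19
Cheapest insertion is between C and H, adding 12.
New total = 111 + 12 = 123.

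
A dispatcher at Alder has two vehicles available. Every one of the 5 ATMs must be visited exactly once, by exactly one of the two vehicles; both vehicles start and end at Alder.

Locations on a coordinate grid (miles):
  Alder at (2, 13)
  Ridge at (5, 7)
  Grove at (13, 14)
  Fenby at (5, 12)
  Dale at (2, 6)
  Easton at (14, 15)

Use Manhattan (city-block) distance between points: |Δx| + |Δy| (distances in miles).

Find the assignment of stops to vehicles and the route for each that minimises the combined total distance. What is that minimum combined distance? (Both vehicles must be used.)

Minimum combined distance: 48 miles.

Try each way of splitting the stops between the two vehicles (each non-empty) and, for each split, find the best tour for each vehicle:
  {Ridge} + {Grove, Fenby, Dale, Easton}: 18 + 42 = 60
  {Grove} + {Ridge, Fenby, Dale, Easton}: 24 + 42 = 66
  {Ridge, Grove} + {Fenby, Dale, Easton}: 36 + 42 = 78
  {Fenby} + {Ridge, Grove, Dale, Easton}: 8 + 42 = 50
  {Ridge, Fenby} + {Grove, Dale, Easton}: 18 + 42 = 60
  {Grove, Fenby} + {Ridge, Dale, Easton}: 26 + 42 = 68
  … (15 splits in total)
  {Ridge, Fenby, Dale} + {Grove, Easton}: 20 + 28 = 48  ← best
Best: vehicle 1 Alder → Fenby → Ridge → Dale → Alder = 20; vehicle 2 Alder → Grove → Easton → Alder = 28; combined 48.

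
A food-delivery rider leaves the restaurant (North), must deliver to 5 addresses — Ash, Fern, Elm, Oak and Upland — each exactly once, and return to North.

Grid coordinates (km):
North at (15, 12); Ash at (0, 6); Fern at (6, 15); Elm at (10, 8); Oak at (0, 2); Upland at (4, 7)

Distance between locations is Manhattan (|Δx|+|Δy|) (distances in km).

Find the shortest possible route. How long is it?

With 5 stops there are 5!/2 = 60 distinct round trips (a route and its reverse cost the same).
North → Ash → Fern → Elm → Oak → Upland → North: 21+15+11+16+9+16 = 88
North → Ash → Fern → Elm → Upland → Oak → North: 21+15+11+7+9+25 = 88
North → Ash → Fern → Oak → Elm → Upland → North: 21+15+19+16+7+16 = 94
North → Ash → Fern → Oak → Upland → Elm → North: 21+15+19+9+7+9 = 80
North → Ash → Fern → Upland → Elm → Oak → North: 21+15+10+7+16+25 = 94
North → Ash → Fern → Upland → Oak → Elm → North: 21+15+10+9+16+9 = 80
North → Ash → Elm → Fern → Oak → Upland → North: 21+12+11+19+9+16 = 88
North → Ash → Elm → Fern → Upland → Oak → North: 21+12+11+10+9+25 = 88
North → Ash → Elm → Oak → Fern → Upland → North: 21+12+16+19+10+16 = 94
North → Ash → Elm → Oak → Upland → Fern → North: 21+12+16+9+10+12 = 80
North → Ash → Elm → Upland → Fern → Oak → North: 21+12+7+10+19+25 = 94
North → Ash → Elm → Upland → Oak → Fern → North: 21+12+7+9+19+12 = 80
North → Ash → Oak → Fern → Elm → Upland → North: 21+4+19+11+7+16 = 78
North → Ash → Oak → Fern → Upland → Elm → North: 21+4+19+10+7+9 = 70
… (46 more)
North → Fern → Ash → Oak → Upland → Elm → North: 12+15+4+9+7+9 = 56  ← best
The minimum is 56.
One optimal route: North → Fern → Ash → Oak → Upland → Elm → North (or its reverse).

Minimum total distance: 56 km.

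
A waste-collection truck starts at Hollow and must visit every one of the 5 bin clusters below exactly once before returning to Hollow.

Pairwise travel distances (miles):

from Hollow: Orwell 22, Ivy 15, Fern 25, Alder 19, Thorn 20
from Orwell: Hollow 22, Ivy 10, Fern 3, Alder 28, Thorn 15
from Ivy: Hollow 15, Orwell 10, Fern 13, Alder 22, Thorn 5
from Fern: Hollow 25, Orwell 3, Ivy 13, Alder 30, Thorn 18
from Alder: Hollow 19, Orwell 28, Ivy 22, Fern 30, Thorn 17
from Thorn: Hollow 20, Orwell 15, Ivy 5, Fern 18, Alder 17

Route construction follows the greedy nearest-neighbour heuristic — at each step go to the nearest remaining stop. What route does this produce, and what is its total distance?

Nearest-neighbour total = 87 miles; route Hollow → Ivy → Thorn → Orwell → Fern → Alder → Hollow.

At Hollow the remaining stops are Ivy 15, Alder 19, Thorn 20, Orwell 22, Fern 25; go to Ivy.
At Ivy the remaining stops are Thorn 5, Orwell 10, Fern 13, Alder 22; go to Thorn.
At Thorn the remaining stops are Orwell 15, Alder 17, Fern 18; go to Orwell.
At Orwell the remaining stops are Fern 3, Alder 28; go to Fern.
At Fern the remaining stops are Alder 30; go to Alder.
Return Alder→Hollow: 19.
Total = 15 + 5 + 15 + 3 + 30 + 19 = 87.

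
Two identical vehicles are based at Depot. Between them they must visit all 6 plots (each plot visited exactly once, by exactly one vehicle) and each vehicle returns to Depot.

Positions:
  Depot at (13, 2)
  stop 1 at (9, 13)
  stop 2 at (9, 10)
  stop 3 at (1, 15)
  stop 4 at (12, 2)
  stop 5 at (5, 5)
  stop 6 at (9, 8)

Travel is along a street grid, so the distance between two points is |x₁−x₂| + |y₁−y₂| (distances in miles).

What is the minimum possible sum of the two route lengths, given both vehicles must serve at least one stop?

There are 2^5 − 1 = 31 ways to divide the 6 stops into two non-empty groups. For each, the best each vehicle can do is its own shortest tour through its group:
  {stop 1} + {stop 2, stop 3, stop 4, stop 5, stop 6}: 30 + 50 = 80
  {stop 2} + {stop 1, stop 3, stop 4, stop 5, stop 6}: 24 + 50 = 74
  {stop 1, stop 2} + {stop 3, stop 4, stop 5, stop 6}: 30 + 50 = 80
  {stop 3} + {stop 1, stop 2, stop 4, stop 5, stop 6}: 50 + 38 = 88
  {stop 1, stop 3} + {stop 2, stop 4, stop 5, stop 6}: 50 + 32 = 82
  {stop 2, stop 3} + {stop 1, stop 4, stop 5, stop 6}: 50 + 38 = 88
  … (31 splits in total)
  {stop 4} + {stop 1, stop 2, stop 3, stop 5, stop 6}: 2 + 50 = 52  ← best
Best: vehicle 1 Depot → stop 4 → Depot = 2; vehicle 2 Depot → stop 5 → stop 3 → stop 1 → stop 2 → stop 6 → Depot = 50; combined 52.

Minimum combined distance: 52 miles.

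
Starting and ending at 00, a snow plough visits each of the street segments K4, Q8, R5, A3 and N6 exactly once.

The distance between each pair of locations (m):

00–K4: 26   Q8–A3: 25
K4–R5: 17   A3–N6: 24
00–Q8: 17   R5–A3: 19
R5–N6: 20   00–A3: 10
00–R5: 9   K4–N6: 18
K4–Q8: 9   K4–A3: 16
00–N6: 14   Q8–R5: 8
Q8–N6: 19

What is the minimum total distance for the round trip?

There are 60 distinct closed tours to check (reversals are equivalent).
00 - K4 - Q8 - R5 - A3 - N6 - 00: 26+9+8+19+24+14 = 100
00 - K4 - Q8 - R5 - N6 - A3 - 00: 26+9+8+20+24+10 = 97
00 - K4 - Q8 - A3 - R5 - N6 - 00: 26+9+25+19+20+14 = 113
00 - K4 - Q8 - A3 - N6 - R5 - 00: 26+9+25+24+20+9 = 113
00 - K4 - Q8 - N6 - R5 - A3 - 00: 26+9+19+20+19+10 = 103
00 - K4 - Q8 - N6 - A3 - R5 - 00: 26+9+19+24+19+9 = 106
00 - K4 - R5 - Q8 - A3 - N6 - 00: 26+17+8+25+24+14 = 114
00 - K4 - R5 - Q8 - N6 - A3 - 00: 26+17+8+19+24+10 = 104
00 - K4 - R5 - A3 - Q8 - N6 - 00: 26+17+19+25+19+14 = 120
00 - K4 - R5 - A3 - N6 - Q8 - 00: 26+17+19+24+19+17 = 122
00 - K4 - R5 - N6 - Q8 - A3 - 00: 26+17+20+19+25+10 = 117
00 - K4 - R5 - N6 - A3 - Q8 - 00: 26+17+20+24+25+17 = 129
00 - K4 - A3 - Q8 - R5 - N6 - 00: 26+16+25+8+20+14 = 109
00 - K4 - A3 - Q8 - N6 - R5 - 00: 26+16+25+19+20+9 = 115
… (46 more)
00 - A3 - K4 - Q8 - R5 - N6 - 00: 10+16+9+8+20+14 = 77  ← best
The minimum is 77.
One optimal route: 00 → A3 → K4 → Q8 → R5 → N6 → 00 (or its reverse).

Shortest round trip = 77 m.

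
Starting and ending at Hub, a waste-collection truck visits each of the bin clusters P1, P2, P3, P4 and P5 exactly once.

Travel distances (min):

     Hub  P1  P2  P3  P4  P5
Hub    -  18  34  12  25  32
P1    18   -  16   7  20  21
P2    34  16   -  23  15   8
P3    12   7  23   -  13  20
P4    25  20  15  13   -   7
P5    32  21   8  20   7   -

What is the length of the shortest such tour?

There are 60 distinct closed tours to check (reversals are equivalent).
Hub - P1 - P2 - P3 - P4 - P5 - Hub: 18+16+23+13+7+32 = 109
Hub - P1 - P2 - P3 - P5 - P4 - Hub: 18+16+23+20+7+25 = 109
Hub - P1 - P2 - P4 - P3 - P5 - Hub: 18+16+15+13+20+32 = 114
Hub - P1 - P2 - P4 - P5 - P3 - Hub: 18+16+15+7+20+12 = 88
Hub - P1 - P2 - P5 - P3 - P4 - Hub: 18+16+8+20+13+25 = 100
Hub - P1 - P2 - P5 - P4 - P3 - Hub: 18+16+8+7+13+12 = 74
Hub - P1 - P3 - P2 - P4 - P5 - Hub: 18+7+23+15+7+32 = 102
Hub - P1 - P3 - P2 - P5 - P4 - Hub: 18+7+23+8+7+25 = 88
Hub - P1 - P3 - P4 - P2 - P5 - Hub: 18+7+13+15+8+32 = 93
Hub - P1 - P3 - P4 - P5 - P2 - Hub: 18+7+13+7+8+34 = 87
Hub - P1 - P3 - P5 - P2 - P4 - Hub: 18+7+20+8+15+25 = 93
Hub - P1 - P3 - P5 - P4 - P2 - Hub: 18+7+20+7+15+34 = 101
Hub - P1 - P4 - P2 - P3 - P5 - Hub: 18+20+15+23+20+32 = 128
Hub - P1 - P4 - P2 - P5 - P3 - Hub: 18+20+15+8+20+12 = 93
… (46 more)
The minimum is 74.
One optimal route: Hub → P1 → P2 → P5 → P4 → P3 → Hub (or its reverse).

Shortest round trip = 74 min.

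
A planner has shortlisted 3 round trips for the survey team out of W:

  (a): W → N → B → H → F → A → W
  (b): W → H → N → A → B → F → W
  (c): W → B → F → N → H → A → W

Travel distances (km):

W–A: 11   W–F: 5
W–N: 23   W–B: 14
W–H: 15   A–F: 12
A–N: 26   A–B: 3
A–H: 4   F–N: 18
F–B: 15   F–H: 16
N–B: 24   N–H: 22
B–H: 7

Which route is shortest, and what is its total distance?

(a): 23 + 24 + 7 + 16 + 12 + 11 = 93
(b): 15 + 22 + 26 + 3 + 15 + 5 = 86
(c): 14 + 15 + 18 + 22 + 4 + 11 = 84

Shortest is (c), total 84 km.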